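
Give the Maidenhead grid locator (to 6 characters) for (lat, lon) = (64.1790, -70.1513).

Shift to the Maidenhead origin (180°W, 90°S): lon 109.8487, lat 154.1790.
Field: 109.8487/20 → 5 → F, 154.1790/10 → 15 → P; chars FP.
Square: 9.8487/2 → 4, 4.1790/1 → 4; chars 44.
Subsquare: 1.8487/0.0833333 → 22 → w, 0.1790/0.0416667 → 4 → e; chars we.

FP44we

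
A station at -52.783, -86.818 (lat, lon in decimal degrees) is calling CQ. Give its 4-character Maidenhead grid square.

ED67

Shift to the Maidenhead origin (180°W, 90°S): lon 93.18, lat 37.22.
Field: 93.18/20 → 4 → E, 37.22/10 → 3 → D; chars ED.
Square: 13.18/2 → 6, 7.22/1 → 7; chars 67.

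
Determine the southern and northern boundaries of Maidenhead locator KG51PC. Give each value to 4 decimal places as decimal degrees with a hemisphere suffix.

28.9167° S, 28.8750° S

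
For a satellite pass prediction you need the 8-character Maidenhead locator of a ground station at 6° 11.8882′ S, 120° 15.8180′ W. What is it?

Add 180° to longitude and 90° to latitude: 59.73637, 83.80186.
Field (20°×10°, letters A–R): 59.73637/20 → 2 → C, 83.80186/10 → 8 → I; chars CI.
Square (2°×1°, digits 0–9): 19.73637/2 → 9, 3.80186/1 → 3; chars 93.
Subsquare (5′×2.5′, letters a–x): 1.73637/0.0833333 → 20 → u, 0.80186/0.0416667 → 19 → t; chars ut.
Extended square (30″×15″, digits 0–9): 0.06970/0.00833333 → 8, 0.01020/0.00416667 → 2; chars 82.

CI93ut82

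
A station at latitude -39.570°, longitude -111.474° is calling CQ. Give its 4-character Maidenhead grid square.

DF40

Add 180° to longitude and 90° to latitude: 68.53, 50.43.
Field: lon ⌊68.53/20⌋ = 3 → D; lat ⌊50.43/10⌋ = 5 → F.
Square: lon ⌊8.53/2⌋ = 4; lat ⌊0.43/1⌋ = 0.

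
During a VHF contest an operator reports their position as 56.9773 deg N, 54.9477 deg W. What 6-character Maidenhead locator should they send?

GO26mx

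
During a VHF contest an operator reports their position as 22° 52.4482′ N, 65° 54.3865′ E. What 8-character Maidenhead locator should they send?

Offset from 180°W / 90°S: lon 245.90644°, lat 112.87414°.
Field (20°×10°, letters A–R): 245.90644/20 → 12 → M, 112.87414/10 → 11 → L; chars ML.
Square (2°×1°, digits 0–9): 5.90644/2 → 2, 2.87414/1 → 2; chars 22.
Subsquare (5′×2.5′, letters a–x): 1.90644/0.0833333 → 22 → w, 0.87414/0.0416667 → 20 → u; chars wu.
Extended square (30″×15″, digits 0–9): 0.07311/0.00833333 → 8, 0.04080/0.00416667 → 9; chars 89.

ML22wu89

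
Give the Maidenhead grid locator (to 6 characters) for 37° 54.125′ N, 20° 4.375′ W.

Add 180° to longitude and 90° to latitude: 159.9271, 127.9021.
Field: lon ⌊159.9271/20⌋ = 7 → H; lat ⌊127.9021/10⌋ = 12 → M.
Square: lon ⌊19.9271/2⌋ = 9; lat ⌊7.9021/1⌋ = 7.
Subsquare: lon ⌊1.9271/0.0833333⌋ = 23 → x; lat ⌊0.9021/0.0416667⌋ = 21 → v.

HM97xv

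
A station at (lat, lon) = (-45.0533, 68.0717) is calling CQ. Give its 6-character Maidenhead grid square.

ME44aw

Shift to the Maidenhead origin (180°W, 90°S): lon 248.0717, lat 44.9467.
Field (20°×10°, letters A–R): lon ⌊248.0717/20⌋ = 12 → M; lat ⌊44.9467/10⌋ = 4 → E.
Square (2°×1°, digits 0–9): lon ⌊8.0717/2⌋ = 4; lat ⌊4.9467/1⌋ = 4.
Subsquare (5′×2.5′, letters a–x): lon ⌊0.0717/0.0833333⌋ = 0 → a; lat ⌊0.9467/0.0416667⌋ = 22 → w.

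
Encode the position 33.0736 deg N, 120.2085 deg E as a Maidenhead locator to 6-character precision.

PM03cb

Offset from 180°W / 90°S: lon 300.2085°, lat 123.0736°.
Field (20°×10°, letters A–R): lon ⌊300.2085/20⌋ = 15 → P; lat ⌊123.0736/10⌋ = 12 → M.
Square (2°×1°, digits 0–9): lon ⌊0.2085/2⌋ = 0; lat ⌊3.0736/1⌋ = 3.
Subsquare (5′×2.5′, letters a–x): lon ⌊0.2085/0.0833333⌋ = 2 → c; lat ⌊0.0736/0.0416667⌋ = 1 → b.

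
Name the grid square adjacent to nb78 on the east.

NB88

Longitude square 7; +1 → 8.
The latitude characters are unchanged.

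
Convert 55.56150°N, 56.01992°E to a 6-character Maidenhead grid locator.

LO85an

Offset from 180°W / 90°S: lon 236.0199°, lat 145.5615°.
Field (20°×10°, letters A–R): lon ⌊236.0199/20⌋ = 11 → L; lat ⌊145.5615/10⌋ = 14 → O.
Square (2°×1°, digits 0–9): lon ⌊16.0199/2⌋ = 8; lat ⌊5.5615/1⌋ = 5.
Subsquare (5′×2.5′, letters a–x): lon ⌊0.0199/0.0833333⌋ = 0 → a; lat ⌊0.5615/0.0416667⌋ = 13 → n.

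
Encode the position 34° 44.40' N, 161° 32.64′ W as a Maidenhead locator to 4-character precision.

AM94

Shift to the Maidenhead origin (180°W, 90°S): lon 18.46, lat 124.74.
Field: lon ⌊18.46/20⌋ = 0 → A; lat ⌊124.74/10⌋ = 12 → M.
Square: lon ⌊18.46/2⌋ = 9; lat ⌊4.74/1⌋ = 4.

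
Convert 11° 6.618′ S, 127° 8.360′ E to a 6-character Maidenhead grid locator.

PH38nv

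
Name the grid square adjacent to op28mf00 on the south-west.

Longitude extended square 0; −1 → -1, wraps to 9, carry into subsquare.
Longitude subsquare m = 12; −1 → 11 = l.
Latitude extended square 0; −1 → -1, wraps to 9, carry into subsquare.
Latitude subsquare f = 5; −1 → 4 = e.

OP28le99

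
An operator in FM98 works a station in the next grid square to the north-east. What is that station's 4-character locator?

GM09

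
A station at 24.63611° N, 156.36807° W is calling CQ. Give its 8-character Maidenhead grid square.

BL14tp52

Add 180° to longitude and 90° to latitude: 23.63193, 114.63611.
Field (20°×10°, letters A–R): lon ⌊23.63193/20⌋ = 1 → B; lat ⌊114.63611/10⌋ = 11 → L.
Square (2°×1°, digits 0–9): lon ⌊3.63193/2⌋ = 1; lat ⌊4.63611/1⌋ = 4.
Subsquare (5′×2.5′, letters a–x): lon ⌊1.63193/0.0833333⌋ = 19 → t; lat ⌊0.63611/0.0416667⌋ = 15 → p.
Extended square (30″×15″, digits 0–9): lon ⌊0.04860/0.00833333⌋ = 5; lat ⌊0.01111/0.00416667⌋ = 2.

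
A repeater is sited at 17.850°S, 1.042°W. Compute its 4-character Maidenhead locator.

IH92

Shift to the Maidenhead origin (180°W, 90°S): lon 178.96, lat 72.15.
Field: lon ⌊178.96/20⌋ = 8 → I; lat ⌊72.15/10⌋ = 7 → H.
Square: lon ⌊18.96/2⌋ = 9; lat ⌊2.15/1⌋ = 2.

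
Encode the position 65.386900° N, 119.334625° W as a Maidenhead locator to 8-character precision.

DP05hj92

Offset from 180°W / 90°S: lon 60.66537°, lat 155.38690°.
Field: 60.66537/20 → 3 → D, 155.38690/10 → 15 → P; chars DP.
Square: 0.66537/2 → 0, 5.38690/1 → 5; chars 05.
Subsquare: 0.66537/0.0833333 → 7 → h, 0.38690/0.0416667 → 9 → j; chars hj.
Extended square: 0.08204/0.00833333 → 9, 0.01190/0.00416667 → 2; chars 92.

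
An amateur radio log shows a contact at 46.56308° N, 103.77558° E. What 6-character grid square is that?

Add 180° to longitude and 90° to latitude: 283.7756, 136.5631.
Field: 283.7756/20 → 14 → O, 136.5631/10 → 13 → N; chars ON.
Square: 3.7756/2 → 1, 6.5631/1 → 6; chars 16.
Subsquare: 1.7756/0.0833333 → 21 → v, 0.5631/0.0416667 → 13 → n; chars vn.

ON16vn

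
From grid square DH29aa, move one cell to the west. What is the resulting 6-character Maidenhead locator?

Longitude subsquare a = 0; −1 → -1, wraps to 23 = x, carry into square.
Longitude square 2; −1 → 1.
The latitude characters are unchanged.

DH19xa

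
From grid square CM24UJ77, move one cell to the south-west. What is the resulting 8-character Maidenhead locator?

Longitude extended square 7; −1 → 6.
Latitude extended square 7; −1 → 6.

CM24uj66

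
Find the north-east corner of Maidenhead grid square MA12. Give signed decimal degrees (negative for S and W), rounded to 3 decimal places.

Field M=12, A=0: +12·20° lon, +0·10° lat → SW at lon 60°, lat -90°.
Square 1, 2: +1·2° lon, +2·1° lat → SW at lon 62°, lat -88°.
Cell spans 2° lon × 1° lat. NE corner is SW corner plus one full cell.
latitude -87.000, longitude 64.000.

-87.000, 64.000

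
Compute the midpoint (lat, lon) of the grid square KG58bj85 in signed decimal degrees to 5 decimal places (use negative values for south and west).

-21.60208, 30.15417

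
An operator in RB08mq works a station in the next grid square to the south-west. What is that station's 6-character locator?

RB08lp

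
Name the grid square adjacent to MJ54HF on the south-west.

Longitude subsquare h = 7; −1 → 6 = g.
Latitude subsquare f = 5; −1 → 4 = e.

MJ54ge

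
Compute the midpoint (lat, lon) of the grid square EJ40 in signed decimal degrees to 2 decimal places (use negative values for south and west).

0.50, -91.00

Field E=4, J=9: +4·20° lon, +9·10° lat → SW at lon -100°, lat 0°.
Square 4, 0: +4·2° lon, +0·1° lat → SW at lon -92°, lat 0°.
Cell spans 2° lon × 1° lat. Centre is SW corner plus half of each.
latitude 0.50, longitude -91.00.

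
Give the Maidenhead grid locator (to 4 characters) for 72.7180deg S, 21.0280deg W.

Add 180° to longitude and 90° to latitude: 158.97, 17.28.
Field: lon ⌊158.97/20⌋ = 7 → H; lat ⌊17.28/10⌋ = 1 → B.
Square: lon ⌊18.97/2⌋ = 9; lat ⌊7.28/1⌋ = 7.

HB97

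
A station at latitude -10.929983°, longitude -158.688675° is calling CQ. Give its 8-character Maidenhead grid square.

Add 180° to longitude and 90° to latitude: 21.31133, 79.07002.
Field (20°×10°, letters A–R): lon ⌊21.31133/20⌋ = 1 → B; lat ⌊79.07002/10⌋ = 7 → H.
Square (2°×1°, digits 0–9): lon ⌊1.31133/2⌋ = 0; lat ⌊9.07002/1⌋ = 9.
Subsquare (5′×2.5′, letters a–x): lon ⌊1.31133/0.0833333⌋ = 15 → p; lat ⌊0.07002/0.0416667⌋ = 1 → b.
Extended square (30″×15″, digits 0–9): lon ⌊0.06133/0.00833333⌋ = 7; lat ⌊0.02835/0.00416667⌋ = 6.

BH09pb76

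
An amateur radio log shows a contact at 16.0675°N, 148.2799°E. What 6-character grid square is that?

QK46db

Offset from 180°W / 90°S: lon 328.2799°, lat 106.0675°.
Field: 328.2799/20 → 16 → Q, 106.0675/10 → 10 → K; chars QK.
Square: 8.2799/2 → 4, 6.0675/1 → 6; chars 46.
Subsquare: 0.2799/0.0833333 → 3 → d, 0.0675/0.0416667 → 1 → b; chars db.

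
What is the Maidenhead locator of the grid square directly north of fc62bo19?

Latitude extended square 9; +1 → 10, wraps to 0, carry into subsquare.
Latitude subsquare o = 14; +1 → 15 = p.
The longitude characters are unchanged.

FC62bp10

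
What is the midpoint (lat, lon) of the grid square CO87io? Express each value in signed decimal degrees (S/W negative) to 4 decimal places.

57.6042, -123.2917

Field C=2, O=14: +2·20° lon, +14·10° lat → SW at lon -140°, lat 50°.
Square 8, 7: +8·2° lon, +7·1° lat → SW at lon -124°, lat 57°.
Subsquare i=8, o=14: +8·0.0833333° lon, +14·0.0416667° lat → SW at lon -123.333°, lat 57.5833°.
Cell spans 0.0833333° lon × 0.0416667° lat. Centre is SW corner plus half of each.
latitude 57.6042, longitude -123.2917.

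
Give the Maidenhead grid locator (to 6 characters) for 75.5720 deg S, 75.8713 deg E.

MB74wk

Shift to the Maidenhead origin (180°W, 90°S): lon 255.8713, lat 14.4280.
Field (20°×10°, letters A–R): lon ⌊255.8713/20⌋ = 12 → M; lat ⌊14.4280/10⌋ = 1 → B.
Square (2°×1°, digits 0–9): lon ⌊15.8713/2⌋ = 7; lat ⌊4.4280/1⌋ = 4.
Subsquare (5′×2.5′, letters a–x): lon ⌊1.8713/0.0833333⌋ = 22 → w; lat ⌊0.4280/0.0416667⌋ = 10 → k.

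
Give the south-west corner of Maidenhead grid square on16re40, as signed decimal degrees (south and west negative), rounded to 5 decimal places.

46.16667, 103.45000

Field O=14, N=13: +14·20° lon, +13·10° lat → SW at lon 100°, lat 40°.
Square 1, 6: +1·2° lon, +6·1° lat → SW at lon 102°, lat 46°.
Subsquare r=17, e=4: +17·0.0833333° lon, +4·0.0416667° lat → SW at lon 103.417°, lat 46.1667°.
Extended square 4, 0: +4·0.00833333° lon, +0·0.00416667° lat → SW at lon 103.45°, lat 46.1667°.
latitude 46.16667, longitude 103.45000.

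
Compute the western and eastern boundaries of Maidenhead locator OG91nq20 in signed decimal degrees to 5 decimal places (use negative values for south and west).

Field O=14, G=6: +14·20° lon, +6·10° lat → SW at lon 100°, lat -30°.
Square 9, 1: +9·2° lon, +1·1° lat → SW at lon 118°, lat -29°.
Subsquare n=13, q=16: +13·0.0833333° lon, +16·0.0416667° lat → SW at lon 119.083°, lat -28.3333°.
Extended square 2, 0: +2·0.00833333° lon, +0·0.00416667° lat → SW at lon 119.1°, lat -28.3333°.
Cell spans 0.00833333° lon × 0.00416667° lat.
west 119.10000, east 119.10833.

119.10000, 119.10833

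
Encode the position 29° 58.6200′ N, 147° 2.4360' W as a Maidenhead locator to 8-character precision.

BL69lx54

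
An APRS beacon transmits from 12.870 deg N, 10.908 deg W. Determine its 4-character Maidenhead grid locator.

IK42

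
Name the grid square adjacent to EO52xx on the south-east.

EO62aw

Longitude subsquare x = 23; +1 → 24, wraps to 0 = a, carry into square.
Longitude square 5; +1 → 6.
Latitude subsquare x = 23; −1 → 22 = w.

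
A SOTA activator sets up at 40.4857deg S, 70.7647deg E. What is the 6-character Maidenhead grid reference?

ME59jm

Add 180° to longitude and 90° to latitude: 250.7647, 49.5143.
Field (20°×10°, letters A–R): lon ⌊250.7647/20⌋ = 12 → M; lat ⌊49.5143/10⌋ = 4 → E.
Square (2°×1°, digits 0–9): lon ⌊10.7647/2⌋ = 5; lat ⌊9.5143/1⌋ = 9.
Subsquare (5′×2.5′, letters a–x): lon ⌊0.7647/0.0833333⌋ = 9 → j; lat ⌊0.5143/0.0416667⌋ = 12 → m.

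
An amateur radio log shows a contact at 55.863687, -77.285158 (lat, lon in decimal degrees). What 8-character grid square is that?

Shift to the Maidenhead origin (180°W, 90°S): lon 102.71484, lat 145.86369.
Field: lon ⌊102.71484/20⌋ = 5 → F; lat ⌊145.86369/10⌋ = 14 → O.
Square: lon ⌊2.71484/2⌋ = 1; lat ⌊5.86369/1⌋ = 5.
Subsquare: lon ⌊0.71484/0.0833333⌋ = 8 → i; lat ⌊0.86369/0.0416667⌋ = 20 → u.
Extended square: lon ⌊0.04818/0.00833333⌋ = 5; lat ⌊0.03035/0.00416667⌋ = 7.

FO15iu57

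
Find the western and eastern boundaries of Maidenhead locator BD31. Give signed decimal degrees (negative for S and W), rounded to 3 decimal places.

-154.000, -152.000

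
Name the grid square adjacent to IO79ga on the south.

Latitude subsquare a = 0; −1 → -1, wraps to 23 = x, carry into square.
Latitude square 9; −1 → 8.
The longitude characters are unchanged.

IO78gx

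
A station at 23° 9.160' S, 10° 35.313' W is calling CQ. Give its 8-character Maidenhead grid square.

Add 180° to longitude and 90° to latitude: 169.41145, 66.84733.
Field: lon ⌊169.41145/20⌋ = 8 → I; lat ⌊66.84733/10⌋ = 6 → G.
Square: lon ⌊9.41145/2⌋ = 4; lat ⌊6.84733/1⌋ = 6.
Subsquare: lon ⌊1.41145/0.0833333⌋ = 16 → q; lat ⌊0.84733/0.0416667⌋ = 20 → u.
Extended square: lon ⌊0.07812/0.00833333⌋ = 9; lat ⌊0.01400/0.00416667⌋ = 3.

IG46qu93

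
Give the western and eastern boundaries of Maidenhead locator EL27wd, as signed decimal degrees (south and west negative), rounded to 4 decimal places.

-94.1667, -94.0833

Field E=4, L=11: +4·20° lon, +11·10° lat → SW at lon -100°, lat 20°.
Square 2, 7: +2·2° lon, +7·1° lat → SW at lon -96°, lat 27°.
Subsquare w=22, d=3: +22·0.0833333° lon, +3·0.0416667° lat → SW at lon -94.1667°, lat 27.125°.
Cell spans 0.0833333° lon × 0.0416667° lat.
west -94.1667, east -94.0833.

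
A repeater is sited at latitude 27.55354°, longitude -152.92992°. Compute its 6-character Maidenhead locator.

Add 180° to longitude and 90° to latitude: 27.0701, 117.5535.
Field (20°×10°, letters A–R): lon ⌊27.0701/20⌋ = 1 → B; lat ⌊117.5535/10⌋ = 11 → L.
Square (2°×1°, digits 0–9): lon ⌊7.0701/2⌋ = 3; lat ⌊7.5535/1⌋ = 7.
Subsquare (5′×2.5′, letters a–x): lon ⌊1.0701/0.0833333⌋ = 12 → m; lat ⌊0.5535/0.0416667⌋ = 13 → n.

BL37mn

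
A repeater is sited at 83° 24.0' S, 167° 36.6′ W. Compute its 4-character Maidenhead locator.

Offset from 180°W / 90°S: lon 12.39°, lat 6.60°.
Field (20°×10°, letters A–R): 12.39/20 → 0 → A, 6.60/10 → 0 → A; chars AA.
Square (2°×1°, digits 0–9): 12.39/2 → 6, 6.60/1 → 6; chars 66.

AA66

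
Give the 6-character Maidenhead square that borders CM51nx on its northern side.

Latitude subsquare x = 23; +1 → 24, wraps to 0 = a, carry into square.
Latitude square 1; +1 → 2.
The longitude characters are unchanged.

CM52na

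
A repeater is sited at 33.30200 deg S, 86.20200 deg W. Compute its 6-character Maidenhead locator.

Add 180° to longitude and 90° to latitude: 93.7980, 56.6980.
Field: 93.7980/20 → 4 → E, 56.6980/10 → 5 → F; chars EF.
Square: 13.7980/2 → 6, 6.6980/1 → 6; chars 66.
Subsquare: 1.7980/0.0833333 → 21 → v, 0.6980/0.0416667 → 16 → q; chars vq.

EF66vq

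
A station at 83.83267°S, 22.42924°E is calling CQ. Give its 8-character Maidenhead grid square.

KA16fe10

Add 180° to longitude and 90° to latitude: 202.42924, 6.16733.
Field (20°×10°, letters A–R): lon ⌊202.42924/20⌋ = 10 → K; lat ⌊6.16733/10⌋ = 0 → A.
Square (2°×1°, digits 0–9): lon ⌊2.42924/2⌋ = 1; lat ⌊6.16733/1⌋ = 6.
Subsquare (5′×2.5′, letters a–x): lon ⌊0.42924/0.0833333⌋ = 5 → f; lat ⌊0.16733/0.0416667⌋ = 4 → e.
Extended square (30″×15″, digits 0–9): lon ⌊0.01257/0.00833333⌋ = 1; lat ⌊0.00066/0.00416667⌋ = 0.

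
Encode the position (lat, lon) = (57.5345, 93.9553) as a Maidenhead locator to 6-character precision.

NO67xm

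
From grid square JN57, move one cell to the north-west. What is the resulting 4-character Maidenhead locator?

Longitude square 5; −1 → 4.
Latitude square 7; +1 → 8.

JN48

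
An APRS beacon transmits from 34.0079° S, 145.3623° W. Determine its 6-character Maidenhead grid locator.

Offset from 180°W / 90°S: lon 34.6377°, lat 55.9921°.
Field: 34.6377/20 → 1 → B, 55.9921/10 → 5 → F; chars BF.
Square: 14.6377/2 → 7, 5.9921/1 → 5; chars 75.
Subsquare: 0.6377/0.0833333 → 7 → h, 0.9921/0.0416667 → 23 → x; chars hx.

BF75hx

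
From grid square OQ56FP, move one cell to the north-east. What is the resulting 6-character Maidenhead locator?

OQ56gq

Longitude subsquare f = 5; +1 → 6 = g.
Latitude subsquare p = 15; +1 → 16 = q.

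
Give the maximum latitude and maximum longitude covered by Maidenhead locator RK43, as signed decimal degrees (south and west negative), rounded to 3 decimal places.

14.000, 170.000

Field R=17, K=10: +17·20° lon, +10·10° lat → SW at lon 160°, lat 10°.
Square 4, 3: +4·2° lon, +3·1° lat → SW at lon 168°, lat 13°.
Cell spans 2° lon × 1° lat. NE corner is SW corner plus one full cell.
latitude 14.000, longitude 170.000.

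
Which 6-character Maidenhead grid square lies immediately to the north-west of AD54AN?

Longitude subsquare a = 0; −1 → -1, wraps to 23 = x, carry into square.
Longitude square 5; −1 → 4.
Latitude subsquare n = 13; +1 → 14 = o.

AD44xo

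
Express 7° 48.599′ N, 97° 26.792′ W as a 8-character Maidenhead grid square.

Add 180° to longitude and 90° to latitude: 82.55347, 97.80998.
Field: 82.55347/20 → 4 → E, 97.80998/10 → 9 → J; chars EJ.
Square: 2.55347/2 → 1, 7.80998/1 → 7; chars 17.
Subsquare: 0.55347/0.0833333 → 6 → g, 0.80998/0.0416667 → 19 → t; chars gt.
Extended square: 0.05347/0.00833333 → 6, 0.01832/0.00416667 → 4; chars 64.

EJ17gt64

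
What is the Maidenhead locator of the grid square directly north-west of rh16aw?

RH06xx

Longitude subsquare a = 0; −1 → -1, wraps to 23 = x, carry into square.
Longitude square 1; −1 → 0.
Latitude subsquare w = 22; +1 → 23 = x.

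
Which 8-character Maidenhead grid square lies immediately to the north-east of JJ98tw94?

Longitude extended square 9; +1 → 10, wraps to 0, carry into subsquare.
Longitude subsquare t = 19; +1 → 20 = u.
Latitude extended square 4; +1 → 5.

JJ98uw05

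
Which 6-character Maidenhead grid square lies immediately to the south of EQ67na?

Latitude subsquare a = 0; −1 → -1, wraps to 23 = x, carry into square.
Latitude square 7; −1 → 6.
The longitude characters are unchanged.

EQ66nx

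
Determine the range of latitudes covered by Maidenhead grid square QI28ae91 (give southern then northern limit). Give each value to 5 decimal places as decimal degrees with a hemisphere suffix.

Field Q=16, I=8: +16·20° lon, +8·10° lat → SW at lon 140°, lat -10°.
Square 2, 8: +2·2° lon, +8·1° lat → SW at lon 144°, lat -2°.
Subsquare a=0, e=4: +0·0.0833333° lon, +4·0.0416667° lat → SW at lon 144°, lat -1.83333°.
Extended square 9, 1: +9·0.00833333° lon, +1·0.00416667° lat → SW at lon 144.075°, lat -1.82917°.
Cell spans 0.00833333° lon × 0.00416667° lat.
south 1.82917° S, north 1.82500° S.

1.82917° S, 1.82500° S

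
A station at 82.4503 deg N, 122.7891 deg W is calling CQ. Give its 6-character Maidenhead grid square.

Shift to the Maidenhead origin (180°W, 90°S): lon 57.2109, lat 172.4503.
Field: 57.2109/20 → 2 → C, 172.4503/10 → 17 → R; chars CR.
Square: 17.2109/2 → 8, 2.4503/1 → 2; chars 82.
Subsquare: 1.2109/0.0833333 → 14 → o, 0.4503/0.0416667 → 10 → k; chars ok.

CR82ok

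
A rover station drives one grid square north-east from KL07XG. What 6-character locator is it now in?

KL17ah

Longitude subsquare x = 23; +1 → 24, wraps to 0 = a, carry into square.
Longitude square 0; +1 → 1.
Latitude subsquare g = 6; +1 → 7 = h.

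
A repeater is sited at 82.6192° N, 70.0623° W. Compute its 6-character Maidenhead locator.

FR42xo

Shift to the Maidenhead origin (180°W, 90°S): lon 109.9377, lat 172.6192.
Field: 109.9377/20 → 5 → F, 172.6192/10 → 17 → R; chars FR.
Square: 9.9377/2 → 4, 2.6192/1 → 2; chars 42.
Subsquare: 1.9377/0.0833333 → 23 → x, 0.6192/0.0416667 → 14 → o; chars xo.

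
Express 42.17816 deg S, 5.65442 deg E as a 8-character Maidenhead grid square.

JE27tt87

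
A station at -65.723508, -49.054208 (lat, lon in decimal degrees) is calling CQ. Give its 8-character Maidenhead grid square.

GC54lg36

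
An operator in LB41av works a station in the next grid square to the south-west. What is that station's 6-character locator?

LB31xu

Longitude subsquare a = 0; −1 → -1, wraps to 23 = x, carry into square.
Longitude square 4; −1 → 3.
Latitude subsquare v = 21; −1 → 20 = u.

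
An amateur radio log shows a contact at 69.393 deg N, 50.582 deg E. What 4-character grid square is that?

Offset from 180°W / 90°S: lon 230.58°, lat 159.39°.
Field: lon ⌊230.58/20⌋ = 11 → L; lat ⌊159.39/10⌋ = 15 → P.
Square: lon ⌊10.58/2⌋ = 5; lat ⌊9.39/1⌋ = 9.

LP59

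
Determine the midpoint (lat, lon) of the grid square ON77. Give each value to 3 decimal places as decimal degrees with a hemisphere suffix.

Field O=14, N=13: +14·20° lon, +13·10° lat → SW at lon 100°, lat 40°.
Square 7, 7: +7·2° lon, +7·1° lat → SW at lon 114°, lat 47°.
Cell spans 2° lon × 1° lat. Centre is SW corner plus half of each.
latitude 47.500° N, longitude 115.000° E.

47.500° N, 115.000° E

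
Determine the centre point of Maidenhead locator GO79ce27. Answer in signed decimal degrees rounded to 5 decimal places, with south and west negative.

59.19792, -45.81250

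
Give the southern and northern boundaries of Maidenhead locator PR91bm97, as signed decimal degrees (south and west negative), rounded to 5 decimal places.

81.52917, 81.53333

Field P=15, R=17: +15·20° lon, +17·10° lat → SW at lon 120°, lat 80°.
Square 9, 1: +9·2° lon, +1·1° lat → SW at lon 138°, lat 81°.
Subsquare b=1, m=12: +1·0.0833333° lon, +12·0.0416667° lat → SW at lon 138.083°, lat 81.5°.
Extended square 9, 7: +9·0.00833333° lon, +7·0.00416667° lat → SW at lon 138.158°, lat 81.5292°.
Cell spans 0.00833333° lon × 0.00416667° lat.
south 81.52917, north 81.53333.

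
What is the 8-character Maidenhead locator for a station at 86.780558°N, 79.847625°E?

Offset from 180°W / 90°S: lon 259.84762°, lat 176.78056°.
Field: 259.84762/20 → 12 → M, 176.78056/10 → 17 → R; chars MR.
Square: 19.84762/2 → 9, 6.78056/1 → 6; chars 96.
Subsquare: 1.84762/0.0833333 → 22 → w, 0.78056/0.0416667 → 18 → s; chars ws.
Extended square: 0.01429/0.00833333 → 1, 0.03056/0.00416667 → 7; chars 17.

MR96ws17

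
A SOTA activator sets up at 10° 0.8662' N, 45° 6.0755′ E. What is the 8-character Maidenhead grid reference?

LK20na23

Shift to the Maidenhead origin (180°W, 90°S): lon 225.10126, lat 100.01444.
Field: 225.10126/20 → 11 → L, 100.01444/10 → 10 → K; chars LK.
Square: 5.10126/2 → 2, 0.01444/1 → 0; chars 20.
Subsquare: 1.10126/0.0833333 → 13 → n, 0.01444/0.0416667 → 0 → a; chars na.
Extended square: 0.01793/0.00833333 → 2, 0.01444/0.00416667 → 3; chars 23.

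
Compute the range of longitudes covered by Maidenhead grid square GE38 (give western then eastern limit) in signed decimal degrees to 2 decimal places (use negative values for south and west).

Field G=6, E=4: +6·20° lon, +4·10° lat → SW at lon -60°, lat -50°.
Square 3, 8: +3·2° lon, +8·1° lat → SW at lon -54°, lat -42°.
Cell spans 2° lon × 1° lat.
west -54.00, east -52.00.

-54.00, -52.00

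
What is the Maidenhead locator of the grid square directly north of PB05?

PB06

Latitude square 5; +1 → 6.
The longitude characters are unchanged.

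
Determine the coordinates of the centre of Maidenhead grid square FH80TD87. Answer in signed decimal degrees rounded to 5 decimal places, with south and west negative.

-19.84375, -62.34583

Field F=5, H=7: +5·20° lon, +7·10° lat → SW at lon -80°, lat -20°.
Square 8, 0: +8·2° lon, +0·1° lat → SW at lon -64°, lat -20°.
Subsquare t=19, d=3: +19·0.0833333° lon, +3·0.0416667° lat → SW at lon -62.4167°, lat -19.875°.
Extended square 8, 7: +8·0.00833333° lon, +7·0.00416667° lat → SW at lon -62.35°, lat -19.8458°.
Cell spans 0.00833333° lon × 0.00416667° lat. Centre is SW corner plus half of each.
latitude -19.84375, longitude -62.34583.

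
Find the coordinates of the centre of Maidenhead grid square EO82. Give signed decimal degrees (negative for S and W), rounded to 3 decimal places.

52.500, -83.000

Field E=4, O=14: +4·20° lon, +14·10° lat → SW at lon -100°, lat 50°.
Square 8, 2: +8·2° lon, +2·1° lat → SW at lon -84°, lat 52°.
Cell spans 2° lon × 1° lat. Centre is SW corner plus half of each.
latitude 52.500, longitude -83.000.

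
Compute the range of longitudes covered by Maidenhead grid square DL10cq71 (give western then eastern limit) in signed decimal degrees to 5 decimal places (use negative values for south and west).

-117.77500, -117.76667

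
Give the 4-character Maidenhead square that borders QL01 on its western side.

PL91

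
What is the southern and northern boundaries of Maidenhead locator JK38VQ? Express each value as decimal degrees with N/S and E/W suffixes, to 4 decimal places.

Field J=9, K=10: +9·20° lon, +10·10° lat → SW at lon 0°, lat 10°.
Square 3, 8: +3·2° lon, +8·1° lat → SW at lon 6°, lat 18°.
Subsquare v=21, q=16: +21·0.0833333° lon, +16·0.0416667° lat → SW at lon 7.75°, lat 18.6667°.
Cell spans 0.0833333° lon × 0.0416667° lat.
south 18.6667° N, north 18.7083° N.

18.6667° N, 18.7083° N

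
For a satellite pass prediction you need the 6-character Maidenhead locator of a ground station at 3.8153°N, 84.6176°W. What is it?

EJ73qt

Add 180° to longitude and 90° to latitude: 95.3824, 93.8153.
Field: 95.3824/20 → 4 → E, 93.8153/10 → 9 → J; chars EJ.
Square: 15.3824/2 → 7, 3.8153/1 → 3; chars 73.
Subsquare: 1.3824/0.0833333 → 16 → q, 0.8153/0.0416667 → 19 → t; chars qt.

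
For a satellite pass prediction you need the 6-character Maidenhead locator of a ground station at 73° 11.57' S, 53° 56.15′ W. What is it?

GB36at

Shift to the Maidenhead origin (180°W, 90°S): lon 126.0642, lat 16.8072.
Field: 126.0642/20 → 6 → G, 16.8072/10 → 1 → B; chars GB.
Square: 6.0642/2 → 3, 6.8072/1 → 6; chars 36.
Subsquare: 0.0642/0.0833333 → 0 → a, 0.8072/0.0416667 → 19 → t; chars at.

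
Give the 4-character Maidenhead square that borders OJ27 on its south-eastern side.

OJ36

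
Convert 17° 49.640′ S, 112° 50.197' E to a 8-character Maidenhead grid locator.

Add 180° to longitude and 90° to latitude: 292.83662, 72.17267.
Field: lon ⌊292.83662/20⌋ = 14 → O; lat ⌊72.17267/10⌋ = 7 → H.
Square: lon ⌊12.83662/2⌋ = 6; lat ⌊2.17267/1⌋ = 2.
Subsquare: lon ⌊0.83662/0.0833333⌋ = 10 → k; lat ⌊0.17267/0.0416667⌋ = 4 → e.
Extended square: lon ⌊0.00328/0.00833333⌋ = 0; lat ⌊0.00600/0.00416667⌋ = 1.

OH62ke01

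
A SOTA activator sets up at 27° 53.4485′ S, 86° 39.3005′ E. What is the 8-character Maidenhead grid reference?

NG32hc86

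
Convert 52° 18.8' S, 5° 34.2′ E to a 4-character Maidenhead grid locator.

JD27

Shift to the Maidenhead origin (180°W, 90°S): lon 185.57, lat 37.69.
Field: lon ⌊185.57/20⌋ = 9 → J; lat ⌊37.69/10⌋ = 3 → D.
Square: lon ⌊5.57/2⌋ = 2; lat ⌊7.69/1⌋ = 7.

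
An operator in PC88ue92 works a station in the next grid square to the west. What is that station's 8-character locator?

PC88ue82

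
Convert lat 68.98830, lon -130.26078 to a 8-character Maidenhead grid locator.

Shift to the Maidenhead origin (180°W, 90°S): lon 49.73922, lat 158.98830.
Field (20°×10°, letters A–R): lon ⌊49.73922/20⌋ = 2 → C; lat ⌊158.98830/10⌋ = 15 → P.
Square (2°×1°, digits 0–9): lon ⌊9.73922/2⌋ = 4; lat ⌊8.98830/1⌋ = 8.
Subsquare (5′×2.5′, letters a–x): lon ⌊1.73922/0.0833333⌋ = 20 → u; lat ⌊0.98830/0.0416667⌋ = 23 → x.
Extended square (30″×15″, digits 0–9): lon ⌊0.07255/0.00833333⌋ = 8; lat ⌊0.02997/0.00416667⌋ = 7.

CP48ux87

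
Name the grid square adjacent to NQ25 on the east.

NQ35

Longitude square 2; +1 → 3.
The latitude characters are unchanged.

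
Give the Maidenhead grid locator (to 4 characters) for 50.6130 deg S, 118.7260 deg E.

OD99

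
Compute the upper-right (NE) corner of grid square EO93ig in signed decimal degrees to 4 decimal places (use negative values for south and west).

Field E=4, O=14: +4·20° lon, +14·10° lat → SW at lon -100°, lat 50°.
Square 9, 3: +9·2° lon, +3·1° lat → SW at lon -82°, lat 53°.
Subsquare i=8, g=6: +8·0.0833333° lon, +6·0.0416667° lat → SW at lon -81.3333°, lat 53.25°.
Cell spans 0.0833333° lon × 0.0416667° lat. NE corner is SW corner plus one full cell.
latitude 53.2917, longitude -81.2500.

53.2917, -81.2500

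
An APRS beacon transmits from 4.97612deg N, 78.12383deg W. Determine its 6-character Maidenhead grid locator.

FJ04wx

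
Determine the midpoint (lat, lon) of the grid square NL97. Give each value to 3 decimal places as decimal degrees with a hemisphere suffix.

Field N=13, L=11: +13·20° lon, +11·10° lat → SW at lon 80°, lat 20°.
Square 9, 7: +9·2° lon, +7·1° lat → SW at lon 98°, lat 27°.
Cell spans 2° lon × 1° lat. Centre is SW corner plus half of each.
latitude 27.500° N, longitude 99.000° E.

27.500° N, 99.000° E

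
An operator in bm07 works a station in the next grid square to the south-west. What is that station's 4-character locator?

Longitude square 0; −1 → -1, wraps to 9, carry into field.
Longitude field B = 1; −1 → 0 = A.
Latitude square 7; −1 → 6.

AM96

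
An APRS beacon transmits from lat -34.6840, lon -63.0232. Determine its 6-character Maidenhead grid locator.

Shift to the Maidenhead origin (180°W, 90°S): lon 116.9768, lat 55.3160.
Field: 116.9768/20 → 5 → F, 55.3160/10 → 5 → F; chars FF.
Square: 16.9768/2 → 8, 5.3160/1 → 5; chars 85.
Subsquare: 0.9768/0.0833333 → 11 → l, 0.3160/0.0416667 → 7 → h; chars lh.

FF85lh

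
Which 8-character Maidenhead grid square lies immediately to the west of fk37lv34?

FK37lv24

Longitude extended square 3; −1 → 2.
The latitude characters are unchanged.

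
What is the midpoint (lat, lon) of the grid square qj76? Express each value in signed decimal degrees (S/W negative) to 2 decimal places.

6.50, 155.00

Field Q=16, J=9: +16·20° lon, +9·10° lat → SW at lon 140°, lat 0°.
Square 7, 6: +7·2° lon, +6·1° lat → SW at lon 154°, lat 6°.
Cell spans 2° lon × 1° lat. Centre is SW corner plus half of each.
latitude 6.50, longitude 155.00.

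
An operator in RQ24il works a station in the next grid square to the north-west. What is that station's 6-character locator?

RQ24hm

Longitude subsquare i = 8; −1 → 7 = h.
Latitude subsquare l = 11; +1 → 12 = m.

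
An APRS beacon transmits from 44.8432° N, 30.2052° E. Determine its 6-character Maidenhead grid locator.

Shift to the Maidenhead origin (180°W, 90°S): lon 210.2052, lat 134.8432.
Field: lon ⌊210.2052/20⌋ = 10 → K; lat ⌊134.8432/10⌋ = 13 → N.
Square: lon ⌊10.2052/2⌋ = 5; lat ⌊4.8432/1⌋ = 4.
Subsquare: lon ⌊0.2052/0.0833333⌋ = 2 → c; lat ⌊0.8432/0.0416667⌋ = 20 → u.

KN54cu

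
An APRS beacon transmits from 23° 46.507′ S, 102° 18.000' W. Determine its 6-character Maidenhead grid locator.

DG86uf

Offset from 180°W / 90°S: lon 77.7000°, lat 66.2249°.
Field (20°×10°, letters A–R): lon ⌊77.7000/20⌋ = 3 → D; lat ⌊66.2249/10⌋ = 6 → G.
Square (2°×1°, digits 0–9): lon ⌊17.7000/2⌋ = 8; lat ⌊6.2249/1⌋ = 6.
Subsquare (5′×2.5′, letters a–x): lon ⌊1.7000/0.0833333⌋ = 20 → u; lat ⌊0.2249/0.0416667⌋ = 5 → f.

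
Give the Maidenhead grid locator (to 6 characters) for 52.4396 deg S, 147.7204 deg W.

Shift to the Maidenhead origin (180°W, 90°S): lon 32.2796, lat 37.5604.
Field: lon ⌊32.2796/20⌋ = 1 → B; lat ⌊37.5604/10⌋ = 3 → D.
Square: lon ⌊12.2796/2⌋ = 6; lat ⌊7.5604/1⌋ = 7.
Subsquare: lon ⌊0.2796/0.0833333⌋ = 3 → d; lat ⌊0.5604/0.0416667⌋ = 13 → n.

BD67dn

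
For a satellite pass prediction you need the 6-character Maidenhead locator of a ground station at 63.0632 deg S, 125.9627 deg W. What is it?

Offset from 180°W / 90°S: lon 54.0373°, lat 26.9368°.
Field: lon ⌊54.0373/20⌋ = 2 → C; lat ⌊26.9368/10⌋ = 2 → C.
Square: lon ⌊14.0373/2⌋ = 7; lat ⌊6.9368/1⌋ = 6.
Subsquare: lon ⌊0.0373/0.0833333⌋ = 0 → a; lat ⌊0.9368/0.0416667⌋ = 22 → w.

CC76aw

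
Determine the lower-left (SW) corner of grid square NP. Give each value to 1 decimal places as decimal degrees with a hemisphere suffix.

60.0° N, 80.0° E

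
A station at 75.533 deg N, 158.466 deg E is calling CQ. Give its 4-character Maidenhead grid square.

QQ95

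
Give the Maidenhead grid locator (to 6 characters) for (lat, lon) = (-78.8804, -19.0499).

Offset from 180°W / 90°S: lon 160.9501°, lat 11.1196°.
Field: 160.9501/20 → 8 → I, 11.1196/10 → 1 → B; chars IB.
Square: 0.9501/2 → 0, 1.1196/1 → 1; chars 01.
Subsquare: 0.9501/0.0833333 → 11 → l, 0.1196/0.0416667 → 2 → c; chars lc.

IB01lc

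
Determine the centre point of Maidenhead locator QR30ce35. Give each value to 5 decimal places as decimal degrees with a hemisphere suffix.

80.18958° N, 146.19583° E

Field Q=16, R=17: +16·20° lon, +17·10° lat → SW at lon 140°, lat 80°.
Square 3, 0: +3·2° lon, +0·1° lat → SW at lon 146°, lat 80°.
Subsquare c=2, e=4: +2·0.0833333° lon, +4·0.0416667° lat → SW at lon 146.167°, lat 80.1667°.
Extended square 3, 5: +3·0.00833333° lon, +5·0.00416667° lat → SW at lon 146.192°, lat 80.1875°.
Cell spans 0.00833333° lon × 0.00416667° lat. Centre is SW corner plus half of each.
latitude 80.18958° N, longitude 146.19583° E.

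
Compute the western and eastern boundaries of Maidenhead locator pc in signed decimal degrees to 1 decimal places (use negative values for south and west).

120.0, 140.0

Field P=15, C=2: +15·20° lon, +2·10° lat → SW at lon 120°, lat -70°.
Cell spans 20° lon × 10° lat.
west 120.0, east 140.0.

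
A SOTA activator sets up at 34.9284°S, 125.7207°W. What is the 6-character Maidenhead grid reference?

CF75db

Add 180° to longitude and 90° to latitude: 54.2793, 55.0716.
Field: lon ⌊54.2793/20⌋ = 2 → C; lat ⌊55.0716/10⌋ = 5 → F.
Square: lon ⌊14.2793/2⌋ = 7; lat ⌊5.0716/1⌋ = 5.
Subsquare: lon ⌊0.2793/0.0833333⌋ = 3 → d; lat ⌊0.0716/0.0416667⌋ = 1 → b.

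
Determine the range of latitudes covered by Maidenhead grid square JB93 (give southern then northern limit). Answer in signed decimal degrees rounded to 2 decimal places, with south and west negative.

Field J=9, B=1: +9·20° lon, +1·10° lat → SW at lon 0°, lat -80°.
Square 9, 3: +9·2° lon, +3·1° lat → SW at lon 18°, lat -77°.
Cell spans 2° lon × 1° lat.
south -77.00, north -76.00.

-77.00, -76.00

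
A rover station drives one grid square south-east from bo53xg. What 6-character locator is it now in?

BO63af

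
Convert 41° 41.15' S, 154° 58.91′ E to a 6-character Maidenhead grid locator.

QE78lh

Shift to the Maidenhead origin (180°W, 90°S): lon 334.9818, lat 48.3142.
Field (20°×10°, letters A–R): lon ⌊334.9818/20⌋ = 16 → Q; lat ⌊48.3142/10⌋ = 4 → E.
Square (2°×1°, digits 0–9): lon ⌊14.9818/2⌋ = 7; lat ⌊8.3142/1⌋ = 8.
Subsquare (5′×2.5′, letters a–x): lon ⌊0.9818/0.0833333⌋ = 11 → l; lat ⌊0.3142/0.0416667⌋ = 7 → h.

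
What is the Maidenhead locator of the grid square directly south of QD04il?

QD04ik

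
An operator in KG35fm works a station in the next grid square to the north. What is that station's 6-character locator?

Latitude subsquare m = 12; +1 → 13 = n.
The longitude characters are unchanged.

KG35fn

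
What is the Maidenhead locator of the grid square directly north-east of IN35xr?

IN45as

Longitude subsquare x = 23; +1 → 24, wraps to 0 = a, carry into square.
Longitude square 3; +1 → 4.
Latitude subsquare r = 17; +1 → 18 = s.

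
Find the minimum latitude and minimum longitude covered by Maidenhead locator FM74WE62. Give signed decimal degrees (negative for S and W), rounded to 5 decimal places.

Field F=5, M=12: +5·20° lon, +12·10° lat → SW at lon -80°, lat 30°.
Square 7, 4: +7·2° lon, +4·1° lat → SW at lon -66°, lat 34°.
Subsquare w=22, e=4: +22·0.0833333° lon, +4·0.0416667° lat → SW at lon -64.1667°, lat 34.1667°.
Extended square 6, 2: +6·0.00833333° lon, +2·0.00416667° lat → SW at lon -64.1167°, lat 34.175°.
latitude 34.17500, longitude -64.11667.

34.17500, -64.11667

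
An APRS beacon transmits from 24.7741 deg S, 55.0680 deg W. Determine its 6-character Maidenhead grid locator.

Add 180° to longitude and 90° to latitude: 124.9320, 65.2259.
Field (20°×10°, letters A–R): lon ⌊124.9320/20⌋ = 6 → G; lat ⌊65.2259/10⌋ = 6 → G.
Square (2°×1°, digits 0–9): lon ⌊4.9320/2⌋ = 2; lat ⌊5.2259/1⌋ = 5.
Subsquare (5′×2.5′, letters a–x): lon ⌊0.9320/0.0833333⌋ = 11 → l; lat ⌊0.2259/0.0416667⌋ = 5 → f.

GG25lf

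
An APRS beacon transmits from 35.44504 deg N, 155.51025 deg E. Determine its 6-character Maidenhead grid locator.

QM75sk

Offset from 180°W / 90°S: lon 335.5103°, lat 125.4450°.
Field: lon ⌊335.5103/20⌋ = 16 → Q; lat ⌊125.4450/10⌋ = 12 → M.
Square: lon ⌊15.5103/2⌋ = 7; lat ⌊5.4450/1⌋ = 5.
Subsquare: lon ⌊1.5103/0.0833333⌋ = 18 → s; lat ⌊0.4450/0.0416667⌋ = 10 → k.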